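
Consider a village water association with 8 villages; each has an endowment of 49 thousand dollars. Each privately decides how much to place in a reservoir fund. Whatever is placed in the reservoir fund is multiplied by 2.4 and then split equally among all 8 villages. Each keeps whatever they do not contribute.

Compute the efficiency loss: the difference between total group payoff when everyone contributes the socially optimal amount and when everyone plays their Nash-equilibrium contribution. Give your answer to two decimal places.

548.80 thousand dollars

Each contributed unit returns 2.4/8 = 0.3000 to its contributor — below 1 — so contributing 0 is dominant for every player. At the Nash equilibrium everyone keeps their 49, and the group total is 8 × 49 = 392.
Each contributed unit returns 2.400 to the group as a whole (0.3000 to each of 8 players), which exceeds 1, so the social optimum is full contribution: group total = 2.400 × 392 = 940.80.
Efficiency loss = 940.80 − 392 = 548.80.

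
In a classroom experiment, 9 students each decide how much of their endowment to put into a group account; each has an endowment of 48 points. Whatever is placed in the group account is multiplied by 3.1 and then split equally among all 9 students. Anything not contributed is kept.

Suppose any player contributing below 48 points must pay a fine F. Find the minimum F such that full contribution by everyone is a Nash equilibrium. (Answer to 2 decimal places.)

Given the others contribute fully, the best deviation is to contribute 0 (any partial contribution still incurs the fine and gives up units whose private return 0.3444 is below 1).
Deviating from 48 to 0 saves 48 points but forfeits the deviator's share of the drop in the group account: 3.1/9 × 48 = 16.53.
So the deviation gain is 48 − 16.53 = 31.47, and the fine must be at least 31.47 points to wipe it out.

31.47 points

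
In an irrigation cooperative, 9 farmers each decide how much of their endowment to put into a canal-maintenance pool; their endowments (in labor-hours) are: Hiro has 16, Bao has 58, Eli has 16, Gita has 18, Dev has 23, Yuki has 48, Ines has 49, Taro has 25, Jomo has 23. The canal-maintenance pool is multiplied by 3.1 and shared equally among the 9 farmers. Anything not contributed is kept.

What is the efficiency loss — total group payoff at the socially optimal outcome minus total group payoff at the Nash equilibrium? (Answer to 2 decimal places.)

579.60 labor-hours

The private return per contributed unit is 3.1/9 = 0.3444 < 1 for every player regardless of endowment, so the Nash equilibrium is zero contribution and the group total is Σ E_j = 16 + 58 + 16 + 18 + 23 + 48 + 49 + 25 + 23 = 276.
Each contributed unit returns 3.100 to the group, so the social optimum is full contribution by everyone: group total = 3.100 × 276 = 855.60.
Efficiency loss = (3.100 − 1) × 276 = 579.60.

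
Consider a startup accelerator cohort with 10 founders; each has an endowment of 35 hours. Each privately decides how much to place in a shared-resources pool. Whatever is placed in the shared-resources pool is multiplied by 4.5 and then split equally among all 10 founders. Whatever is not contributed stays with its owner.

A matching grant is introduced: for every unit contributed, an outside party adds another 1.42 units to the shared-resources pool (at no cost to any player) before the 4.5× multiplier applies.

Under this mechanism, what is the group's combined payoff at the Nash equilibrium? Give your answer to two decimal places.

The effective private return per unit is now 4.5 × 2.42 / 10 = 1.0890 > 1, so every player's dominant strategy flips to full contribution.
So the Nash equilibrium is full contribution by all 10; the group earns 4.5 × 2.42 × 350 = 3811.50.

3811.50 hours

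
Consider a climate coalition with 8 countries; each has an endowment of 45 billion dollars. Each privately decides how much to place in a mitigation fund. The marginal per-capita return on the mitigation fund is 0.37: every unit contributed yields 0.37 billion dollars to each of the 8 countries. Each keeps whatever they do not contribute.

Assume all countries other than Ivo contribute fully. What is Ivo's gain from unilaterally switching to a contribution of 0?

28.35 billion dollars

Switching from a contribution of 45 to 0 lets Ivo keep an extra 45 billion dollars, but lowers the mitigation fund by 45, which costs Ivo their own share of that drop: 0.37 × 45 = 16.65.
Net gain = 45 − 16.65 = 28.35. The private return per contributed unit (0.37) is below 1, so free-riding is indeed the best response regardless of what the others do.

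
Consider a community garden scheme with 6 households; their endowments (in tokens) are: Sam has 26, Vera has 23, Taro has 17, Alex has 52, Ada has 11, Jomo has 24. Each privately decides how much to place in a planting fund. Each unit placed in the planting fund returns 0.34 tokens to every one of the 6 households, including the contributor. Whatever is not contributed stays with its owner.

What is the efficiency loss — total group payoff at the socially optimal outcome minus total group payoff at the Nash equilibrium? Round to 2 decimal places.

159.12 tokens

The private return per contributed unit is 0.34 < 1 for everyone, so the Nash equilibrium is zero contribution and the group total is Σ E_j = 26 + 23 + 17 + 52 + 11 + 24 = 153.
Each contributed unit returns 2.040 to the group, so the social optimum is full contribution by everyone: group total = 2.040 × 153 = 312.12.
Efficiency loss = (2.040 − 1) × 153 = 159.12.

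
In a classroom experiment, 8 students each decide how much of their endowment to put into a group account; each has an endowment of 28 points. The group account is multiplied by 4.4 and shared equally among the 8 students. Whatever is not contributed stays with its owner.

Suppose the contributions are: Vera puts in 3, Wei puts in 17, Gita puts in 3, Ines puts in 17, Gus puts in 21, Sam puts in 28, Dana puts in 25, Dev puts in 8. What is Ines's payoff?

78.10 points

Total contributed: 3 + 17 + 3 + 17 + 21 + 28 + 25 + 8 = 122.
Each receives 4.4 × 122 / 8 = 67.10 from the group account.
Ines keeps 28 − 17 = 11, so Ines's payoff is 11 + 67.10 = 78.10.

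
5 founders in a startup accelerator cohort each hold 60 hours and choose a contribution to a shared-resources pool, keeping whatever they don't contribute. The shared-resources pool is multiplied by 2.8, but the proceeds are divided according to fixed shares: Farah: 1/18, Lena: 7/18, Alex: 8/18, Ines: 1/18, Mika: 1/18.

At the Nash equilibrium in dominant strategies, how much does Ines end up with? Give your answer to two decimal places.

Player j's private return per contributed unit is 2.8 × (j's share). Contributing is weakly dominant for j when that share is at least 1/2.8 = 0.3571, and contributing 0 is dominant otherwise.
The shares above 0.3571 belong to Lena and Alex, contributing 60 each; the remaining 3 contribute 0. Total contributed: 120.
Ines keeps 60 and receives 2.8 × 120 × 1/18 = 18.67 from the shared-resources pool, for a payoff of 78.67.

78.67 hours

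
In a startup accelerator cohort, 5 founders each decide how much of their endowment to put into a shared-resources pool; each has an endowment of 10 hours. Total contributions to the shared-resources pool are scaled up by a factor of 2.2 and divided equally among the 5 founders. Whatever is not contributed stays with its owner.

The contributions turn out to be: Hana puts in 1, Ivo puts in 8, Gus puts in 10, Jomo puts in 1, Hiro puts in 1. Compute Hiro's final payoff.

Total contributed: 1 + 8 + 10 + 1 + 1 = 21.
Each receives 2.2 × 21 / 5 = 9.24 from the shared-resources pool.
Hiro keeps 10 − 1 = 9, so Hiro's payoff is 9 + 9.24 = 18.24.

18.24 hours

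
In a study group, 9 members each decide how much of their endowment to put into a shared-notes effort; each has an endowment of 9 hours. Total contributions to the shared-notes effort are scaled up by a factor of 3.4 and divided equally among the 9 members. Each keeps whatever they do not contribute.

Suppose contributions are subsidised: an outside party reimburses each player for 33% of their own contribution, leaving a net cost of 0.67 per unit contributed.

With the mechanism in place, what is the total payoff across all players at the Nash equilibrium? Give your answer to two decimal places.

With the mechanism, a contributed unit returns (3.4/9) / 0.67 = 0.5638 per unit of net cost — still below 1 — so contributing 0 remains dominant for every player.
Everyone keeps their endowment and the group total is 9 × 9 = 81.

81.00 hours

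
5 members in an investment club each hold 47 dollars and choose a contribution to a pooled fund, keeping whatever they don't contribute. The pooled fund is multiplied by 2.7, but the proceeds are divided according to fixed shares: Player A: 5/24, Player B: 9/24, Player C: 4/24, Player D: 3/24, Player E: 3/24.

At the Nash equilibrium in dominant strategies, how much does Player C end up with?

68.15 dollars

Each unit j contributes comes back to j as 2.7 × (j's share), so j prefers to contribute only if that share exceeds 1/2.7 = 0.3704; otherwise keeping the unit dominates.
The only share above 0.3704 is Player B's 9/24, contributing 47; the remaining 4 contribute 0. Total contributed: 47.
Player C keeps 47 and receives 2.7 × 47 × 4/24 = 21.15 from the pooled fund, for a payoff of 68.15.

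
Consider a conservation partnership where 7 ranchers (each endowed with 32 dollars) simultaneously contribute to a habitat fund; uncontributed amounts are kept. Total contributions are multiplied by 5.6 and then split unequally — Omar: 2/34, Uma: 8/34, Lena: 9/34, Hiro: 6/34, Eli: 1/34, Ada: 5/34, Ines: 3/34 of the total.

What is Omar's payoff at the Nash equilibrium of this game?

A player with share s gets back 5.6·s per unit contributed, so full contribution is dominant for anyone with s > 1/5.6 = 0.1786 and zero contribution is dominant for anyone below.
Uma and Lena clear that bar, contributing 32 each; the remaining 5 contribute 0. Total contributed: 64.
Omar keeps 32 and receives 5.6 × 64 × 2/34 = 21.08 from the habitat fund, for a payoff of 53.08.

53.08 dollars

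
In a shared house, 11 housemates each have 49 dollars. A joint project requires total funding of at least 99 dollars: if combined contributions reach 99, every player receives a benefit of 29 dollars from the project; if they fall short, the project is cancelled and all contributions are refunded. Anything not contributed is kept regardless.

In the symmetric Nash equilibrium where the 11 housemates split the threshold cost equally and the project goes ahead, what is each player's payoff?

Equal share of the threshold: 99/11 = 9.
At this profile no one gains by cutting their contribution: any cut drops the total below 99, the project is cancelled, contributions are refunded, and the deviator ends with 49, which is less than 49 − 9 + 29 = 69. Contributing more than 9 just wastes the excess. So contributing exactly 9 is a best response.
Each player's payoff: 49 − 9 + 29 = 69.

69 dollars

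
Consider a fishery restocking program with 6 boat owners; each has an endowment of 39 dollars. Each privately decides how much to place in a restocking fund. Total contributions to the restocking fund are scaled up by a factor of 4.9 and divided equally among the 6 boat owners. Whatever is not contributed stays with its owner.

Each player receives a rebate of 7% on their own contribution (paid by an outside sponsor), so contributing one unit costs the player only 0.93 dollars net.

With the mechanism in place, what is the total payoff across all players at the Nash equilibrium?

234.00 dollars

Even with the mechanism, each unit contributed returns only (4.9/6) / 0.93 = 0.8781 per unit of net cost, so contributing nothing is still dominant.
Everyone keeps their endowment and the group total is 6 × 39 = 234.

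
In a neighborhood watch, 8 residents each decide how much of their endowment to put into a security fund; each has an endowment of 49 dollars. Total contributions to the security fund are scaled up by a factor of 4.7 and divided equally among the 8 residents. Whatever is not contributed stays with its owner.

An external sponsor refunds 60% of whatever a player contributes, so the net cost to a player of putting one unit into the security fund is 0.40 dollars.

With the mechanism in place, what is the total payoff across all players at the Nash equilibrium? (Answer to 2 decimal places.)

2077.60 dollars

The effective private return per unit is now (4.7/8) / 0.40 = 1.4688 > 1, so every player's dominant strategy flips to full contribution.
So the Nash equilibrium is full contribution by all 8; the group earns 8 × (49 × 0.60 + 4.7 × 49) = 2077.60.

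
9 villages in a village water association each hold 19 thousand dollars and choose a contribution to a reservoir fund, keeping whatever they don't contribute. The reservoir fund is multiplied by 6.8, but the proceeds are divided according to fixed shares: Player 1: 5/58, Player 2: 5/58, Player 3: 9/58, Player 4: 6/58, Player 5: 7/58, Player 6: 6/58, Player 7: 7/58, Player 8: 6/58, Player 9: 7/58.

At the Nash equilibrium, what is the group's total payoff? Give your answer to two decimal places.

A player with share s gets back 6.8·s per unit contributed, so full contribution is dominant for anyone with s > 1/6.8 = 0.1471 and zero contribution is dominant for anyone below.
Only Player 3 (9/58) clears that bar, contributing 19; the remaining 8 contribute 0. Total contributed: 19.
The reservoir fund pays out 6.8 × 19 = 129.20 in total (split across the unequal shares, but the aggregate is all that matters for the group sum).
The 8 free-riders keep 19 each, adding 152. Group total = 152 + 129.20 = 281.20.

281.20 thousand dollars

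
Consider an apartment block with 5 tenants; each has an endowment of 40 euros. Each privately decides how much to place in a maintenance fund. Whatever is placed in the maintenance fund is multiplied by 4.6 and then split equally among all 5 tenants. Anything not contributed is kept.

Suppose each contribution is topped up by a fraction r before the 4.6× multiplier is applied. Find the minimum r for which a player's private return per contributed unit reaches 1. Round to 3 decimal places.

0.087

With matching at rate r, one contributed unit becomes (1 + r) in the maintenance fund and returns 4.6 × (1 + r) / 5 to the contributor.
Setting this equal to 1: 1 + r = 5/4.6 = 1.0870.
So the minimum matching rate is r = 1.0870 − 1 = 0.087.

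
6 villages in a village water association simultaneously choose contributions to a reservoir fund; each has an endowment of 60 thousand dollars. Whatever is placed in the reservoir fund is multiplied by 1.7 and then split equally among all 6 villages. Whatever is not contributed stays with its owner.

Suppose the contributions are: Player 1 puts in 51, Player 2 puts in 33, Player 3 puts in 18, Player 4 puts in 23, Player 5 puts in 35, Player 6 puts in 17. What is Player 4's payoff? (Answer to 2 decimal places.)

Total contributed: 51 + 33 + 18 + 23 + 35 + 17 = 177.
Each receives 1.7 × 177 / 6 = 50.15 from the reservoir fund.
Player 4 keeps 60 − 23 = 37, so Player 4's payoff is 37 + 50.15 = 87.15.

87.15 thousand dollars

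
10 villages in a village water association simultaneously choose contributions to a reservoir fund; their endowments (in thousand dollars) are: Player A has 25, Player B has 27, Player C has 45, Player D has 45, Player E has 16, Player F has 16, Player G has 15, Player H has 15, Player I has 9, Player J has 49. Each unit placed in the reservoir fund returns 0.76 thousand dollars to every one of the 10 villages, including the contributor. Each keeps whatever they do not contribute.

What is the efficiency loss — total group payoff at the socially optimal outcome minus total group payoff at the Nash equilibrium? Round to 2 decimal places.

1729.20 thousand dollars

The private return per contributed unit is 0.76 < 1 for everyone, so the Nash equilibrium is zero contribution and the group total is Σ E_j = 25 + 27 + 45 + 45 + 16 + 16 + 15 + 15 + 9 + 49 = 262.
Each contributed unit returns 7.600 to the group, so the social optimum is full contribution by everyone: group total = 7.600 × 262 = 1991.20.
Efficiency loss = (7.600 − 1) × 262 = 1729.20.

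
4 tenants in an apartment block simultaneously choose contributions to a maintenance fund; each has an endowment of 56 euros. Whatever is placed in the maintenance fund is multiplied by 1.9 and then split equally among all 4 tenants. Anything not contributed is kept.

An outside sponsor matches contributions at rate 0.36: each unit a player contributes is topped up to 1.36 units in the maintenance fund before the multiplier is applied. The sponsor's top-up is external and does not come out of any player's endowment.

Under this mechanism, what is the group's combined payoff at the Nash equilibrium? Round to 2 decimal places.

With the mechanism, a contributed unit returns 1.9 × 1.36 / 4 = 0.6460 per unit of net cost — still below 1 — so contributing 0 remains dominant for every player.
Everyone keeps their endowment and the group total is 4 × 56 = 224.

224.00 euros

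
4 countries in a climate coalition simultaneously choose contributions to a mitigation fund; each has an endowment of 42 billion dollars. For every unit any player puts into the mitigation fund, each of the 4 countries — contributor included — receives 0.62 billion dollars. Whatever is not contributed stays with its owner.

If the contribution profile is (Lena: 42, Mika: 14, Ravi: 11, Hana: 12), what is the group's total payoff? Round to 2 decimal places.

Total contributed: 42 + 14 + 11 + 12 = 79; total kept: 4 × 42 − 79 = 89.
The mitigation fund pays out 0.62 × 4 × 79 = 195.92 in aggregate.
Group total = 89 + 195.92 = 284.92.

284.92 billion dollars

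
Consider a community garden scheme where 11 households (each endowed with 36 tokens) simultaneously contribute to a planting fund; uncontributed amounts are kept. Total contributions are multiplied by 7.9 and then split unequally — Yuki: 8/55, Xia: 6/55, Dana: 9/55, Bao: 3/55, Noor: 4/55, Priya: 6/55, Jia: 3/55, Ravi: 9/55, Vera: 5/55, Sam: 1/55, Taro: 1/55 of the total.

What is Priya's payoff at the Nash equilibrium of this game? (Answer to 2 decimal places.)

A player with share s gets back 7.9·s per unit contributed, so full contribution is dominant for anyone with s > 1/7.9 = 0.1266 and zero contribution is dominant for anyone below.
Yuki, Dana and Ravi clear that bar, contributing 36 each; the remaining 8 contribute 0. Total contributed: 108.
Priya keeps 36 and receives 7.9 × 108 × 6/55 = 93.08 from the planting fund, for a payoff of 129.08.

129.08 tokens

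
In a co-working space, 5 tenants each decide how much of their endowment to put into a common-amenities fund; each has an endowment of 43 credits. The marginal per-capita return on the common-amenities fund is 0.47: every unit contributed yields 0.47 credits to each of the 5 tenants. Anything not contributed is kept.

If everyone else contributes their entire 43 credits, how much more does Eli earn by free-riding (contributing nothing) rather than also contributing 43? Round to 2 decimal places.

22.79 credits

Switching from a contribution of 43 to 0 lets Eli keep an extra 43 credits, but lowers the common-amenities fund by 43, which costs Eli their own share of that drop: 0.47 × 43 = 20.21.
Net gain = 43 − 20.21 = 22.79. The private return per contributed unit (0.47) is below 1, so free-riding is indeed the best response regardless of what the others do.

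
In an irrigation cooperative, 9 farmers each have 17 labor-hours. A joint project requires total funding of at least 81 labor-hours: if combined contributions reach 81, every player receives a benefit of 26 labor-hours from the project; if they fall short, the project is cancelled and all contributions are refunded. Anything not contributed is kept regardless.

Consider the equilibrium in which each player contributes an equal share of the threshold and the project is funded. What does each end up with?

Equal share of the threshold: 81/9 = 9.
At this profile no one gains by cutting their contribution: any cut drops the total below 81, the project is cancelled, contributions are refunded, and the deviator ends with 17, which is less than 17 − 9 + 26 = 34. Contributing more than 9 just wastes the excess. So contributing exactly 9 is a best response.
Each player's payoff: 17 − 9 + 26 = 34.

34 labor-hours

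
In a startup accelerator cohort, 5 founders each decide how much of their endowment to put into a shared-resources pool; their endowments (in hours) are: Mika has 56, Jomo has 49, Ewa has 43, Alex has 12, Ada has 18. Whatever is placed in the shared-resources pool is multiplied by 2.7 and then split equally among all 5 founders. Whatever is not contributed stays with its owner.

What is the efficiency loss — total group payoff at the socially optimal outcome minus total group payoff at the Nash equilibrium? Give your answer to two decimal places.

The private return per contributed unit is 2.7/5 = 0.5400 < 1 for every player regardless of endowment, so the Nash equilibrium is zero contribution and the group total is Σ E_j = 56 + 49 + 43 + 12 + 18 = 178.
Each contributed unit returns 2.700 to the group, so the social optimum is full contribution by everyone: group total = 2.700 × 178 = 480.60.
Efficiency loss = (2.700 − 1) × 178 = 302.60.

302.60 hours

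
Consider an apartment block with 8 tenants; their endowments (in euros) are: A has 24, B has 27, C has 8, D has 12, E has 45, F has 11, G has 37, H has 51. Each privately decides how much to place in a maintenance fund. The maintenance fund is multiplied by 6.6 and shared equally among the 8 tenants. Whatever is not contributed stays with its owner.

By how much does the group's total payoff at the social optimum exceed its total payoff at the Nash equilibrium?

1204.00 euros

The private return per contributed unit is 6.6/8 = 0.8250 < 1 for every player regardless of endowment, so the Nash equilibrium is zero contribution and the group total is Σ E_j = 24 + 27 + 8 + 12 + 45 + 11 + 37 + 51 = 215.
Each contributed unit returns 6.600 to the group, so the social optimum is full contribution by everyone: group total = 6.600 × 215 = 1419.00.
Efficiency loss = (6.600 − 1) × 215 = 1204.00.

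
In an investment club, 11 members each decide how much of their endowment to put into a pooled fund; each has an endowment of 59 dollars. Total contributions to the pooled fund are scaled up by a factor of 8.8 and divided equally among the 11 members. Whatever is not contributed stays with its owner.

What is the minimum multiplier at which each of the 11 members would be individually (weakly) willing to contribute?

A contributed unit returns (multiplier)/11 to its contributor.
This reaches 1 exactly when the multiplier is 11.

11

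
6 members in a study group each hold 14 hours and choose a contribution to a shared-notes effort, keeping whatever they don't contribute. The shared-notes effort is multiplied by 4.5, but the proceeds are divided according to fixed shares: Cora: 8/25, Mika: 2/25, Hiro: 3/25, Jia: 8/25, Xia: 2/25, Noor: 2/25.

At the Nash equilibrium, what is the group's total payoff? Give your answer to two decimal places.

182.00 hours

For player j, contributing a unit is worthwhile iff 4.5 × (j's share) ≥ 1, i.e. iff j's share is at least 0.2222.
Cora and Jia clear that bar, contributing 14 each; the remaining 4 contribute 0. Total contributed: 28.
The shared-notes effort pays out 4.5 × 28 = 126.00 in total (split across the unequal shares, but the aggregate is all that matters for the group sum).
The 4 free-riders keep 14 each, adding 56. Group total = 56 + 126.00 = 182.00.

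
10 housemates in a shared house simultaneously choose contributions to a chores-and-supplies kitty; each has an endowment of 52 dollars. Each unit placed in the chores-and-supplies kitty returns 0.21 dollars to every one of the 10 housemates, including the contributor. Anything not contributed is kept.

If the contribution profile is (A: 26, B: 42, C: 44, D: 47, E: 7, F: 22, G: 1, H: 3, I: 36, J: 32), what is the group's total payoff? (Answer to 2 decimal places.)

806.00 dollars

Total contributed: 26 + 42 + 44 + 47 + 7 + 22 + 1 + 3 + 36 + 32 = 260; total kept: 10 × 52 − 260 = 260.
The chores-and-supplies kitty pays out 0.21 × 10 × 260 = 546.00 in aggregate.
Group total = 260 + 546.00 = 806.00.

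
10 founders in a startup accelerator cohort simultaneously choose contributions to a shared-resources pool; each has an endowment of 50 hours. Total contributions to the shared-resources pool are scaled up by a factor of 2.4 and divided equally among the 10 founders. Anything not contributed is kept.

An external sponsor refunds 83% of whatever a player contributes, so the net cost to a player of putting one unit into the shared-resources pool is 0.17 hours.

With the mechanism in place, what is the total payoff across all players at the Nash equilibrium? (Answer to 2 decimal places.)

1615.00 hours

The effective private return per unit is now (2.4/10) / 0.17 = 1.4118 > 1, so every player's dominant strategy flips to full contribution.
At the Nash equilibrium everyone contributes 50. Group total payoff = 10 × (50 × 0.83 + 2.4 × 50) = 1615.00.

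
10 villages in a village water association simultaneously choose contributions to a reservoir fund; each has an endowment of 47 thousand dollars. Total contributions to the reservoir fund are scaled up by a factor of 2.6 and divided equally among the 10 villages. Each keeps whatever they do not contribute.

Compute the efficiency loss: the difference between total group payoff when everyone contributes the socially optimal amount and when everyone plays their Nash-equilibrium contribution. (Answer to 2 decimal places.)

752.00 thousand dollars

Each contributed unit returns 2.6/10 = 0.2600 to its contributor — below 1 — so contributing 0 is dominant for every player. At the Nash equilibrium everyone keeps their 47, and the group total is 10 × 47 = 470.
Each contributed unit returns 2.600 to the group as a whole (0.2600 to each of 10 players), which exceeds 1, so the social optimum is full contribution: group total = 2.600 × 470 = 1222.00.
Efficiency loss = 1222.00 − 470 = 752.00.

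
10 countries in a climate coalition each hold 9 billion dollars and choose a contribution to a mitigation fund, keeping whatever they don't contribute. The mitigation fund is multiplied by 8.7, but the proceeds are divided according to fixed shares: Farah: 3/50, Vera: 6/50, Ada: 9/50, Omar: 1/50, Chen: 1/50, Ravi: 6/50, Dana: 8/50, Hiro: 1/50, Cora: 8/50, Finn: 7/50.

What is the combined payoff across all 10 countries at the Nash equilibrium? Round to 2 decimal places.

Each unit j contributes comes back to j as 8.7 × (j's share), so j prefers to contribute only if that share exceeds 1/8.7 = 0.1149; otherwise keeping the unit dominates.
Vera, Ada, Ravi, Dana, Cora and Finn are above the threshold, contributing 9 each; the remaining 4 contribute 0. Total contributed: 54.
The mitigation fund pays out 8.7 × 54 = 469.80 in total (split across the unequal shares, but the aggregate is all that matters for the group sum).
The 4 free-riders keep 9 each, adding 36. Group total = 36 + 469.80 = 505.80.

505.80 billion dollars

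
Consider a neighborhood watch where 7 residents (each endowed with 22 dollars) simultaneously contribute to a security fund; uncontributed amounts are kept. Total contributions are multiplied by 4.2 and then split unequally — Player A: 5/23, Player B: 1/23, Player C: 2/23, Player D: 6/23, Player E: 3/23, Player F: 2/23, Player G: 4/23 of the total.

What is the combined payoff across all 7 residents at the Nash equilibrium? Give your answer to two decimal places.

224.40 dollars

For player j, contributing a unit is worthwhile iff 4.2 × (j's share) ≥ 1, i.e. iff j's share is at least 0.2381.
The only share above 0.2381 is Player D's 6/23, contributing 22; the remaining 6 contribute 0. Total contributed: 22.
The security fund pays out 4.2 × 22 = 92.40 in total (split across the unequal shares, but the aggregate is all that matters for the group sum).
The 6 free-riders keep 22 each, adding 132. Group total = 132 + 92.40 = 224.40.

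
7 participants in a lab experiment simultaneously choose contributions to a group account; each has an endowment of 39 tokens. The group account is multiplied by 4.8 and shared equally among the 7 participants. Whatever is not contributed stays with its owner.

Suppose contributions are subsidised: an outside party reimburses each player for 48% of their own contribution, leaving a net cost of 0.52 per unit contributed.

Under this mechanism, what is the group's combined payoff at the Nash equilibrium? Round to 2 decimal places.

1441.44 tokens

With the mechanism, a contributed unit returns (4.8/7) / 0.52 = 1.3187 per unit of net cost to the contributor — now above 1 — so contributing fully is weakly dominant for every player.
So the Nash equilibrium is full contribution by all 7; the group earns 7 × (39 × 0.48 + 4.8 × 39) = 1441.44.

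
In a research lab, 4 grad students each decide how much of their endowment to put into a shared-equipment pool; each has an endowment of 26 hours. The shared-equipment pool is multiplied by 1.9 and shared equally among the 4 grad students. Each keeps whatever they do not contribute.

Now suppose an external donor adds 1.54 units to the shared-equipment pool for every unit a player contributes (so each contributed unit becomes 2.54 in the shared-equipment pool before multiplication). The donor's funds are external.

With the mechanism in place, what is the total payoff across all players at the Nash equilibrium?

501.90 hours

With the mechanism, a contributed unit returns 1.9 × 2.54 / 4 = 1.2065 per unit of net cost to the contributor — now above 1 — so contributing fully is weakly dominant for every player.
At the Nash equilibrium everyone contributes 26. Group total payoff = 1.9 × 2.54 × 104 = 501.90.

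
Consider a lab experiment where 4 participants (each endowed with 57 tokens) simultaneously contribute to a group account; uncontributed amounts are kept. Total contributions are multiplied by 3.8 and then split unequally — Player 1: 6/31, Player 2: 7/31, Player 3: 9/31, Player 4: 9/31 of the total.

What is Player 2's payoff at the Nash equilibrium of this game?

154.82 tokens

For player j, contributing a unit is worthwhile iff 3.8 × (j's share) ≥ 1, i.e. iff j's share is at least 0.2632.
Player 3 and Player 4 are above the threshold, contributing 57 each; the remaining 2 contribute 0. Total contributed: 114.
Player 2 keeps 57 and receives 3.8 × 114 × 7/31 = 97.82 from the group account, for a payoff of 154.82.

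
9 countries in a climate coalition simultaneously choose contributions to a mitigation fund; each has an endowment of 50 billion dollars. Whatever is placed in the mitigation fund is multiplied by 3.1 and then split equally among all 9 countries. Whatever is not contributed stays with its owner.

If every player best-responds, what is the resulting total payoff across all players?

450.00 billion dollars

Each contributed unit returns 3.1/9 = 0.3444 to its contributor — below 1 — so contributing 0 is dominant for every player. At the Nash equilibrium everyone keeps their 50, and the group total is 9 × 50 = 450.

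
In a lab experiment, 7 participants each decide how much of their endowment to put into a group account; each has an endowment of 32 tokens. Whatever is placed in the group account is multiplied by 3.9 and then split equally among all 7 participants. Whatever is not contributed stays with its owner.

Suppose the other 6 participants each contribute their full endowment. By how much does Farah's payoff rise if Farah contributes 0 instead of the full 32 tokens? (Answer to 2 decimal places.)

Switching from a contribution of 32 to 0 lets Farah keep an extra 32 tokens, but lowers the group account by 32, which costs Farah their own share of that drop: 3.9/7 × 32 = 17.83.
Net gain = 32 − 17.83 = 14.17. The private return per contributed unit (0.5571) is below 1, so free-riding is indeed the best response regardless of what the others do.

14.17 tokens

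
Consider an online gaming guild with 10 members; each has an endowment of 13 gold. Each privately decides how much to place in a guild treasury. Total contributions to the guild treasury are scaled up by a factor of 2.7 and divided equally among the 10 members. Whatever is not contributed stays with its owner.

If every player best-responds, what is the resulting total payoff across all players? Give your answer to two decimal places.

130.00 gold

Each contributed unit returns 2.7/10 = 0.2700 to its contributor — below 1 — so contributing 0 is dominant for every player. At the Nash equilibrium everyone keeps their 13, and the group total is 10 × 13 = 130.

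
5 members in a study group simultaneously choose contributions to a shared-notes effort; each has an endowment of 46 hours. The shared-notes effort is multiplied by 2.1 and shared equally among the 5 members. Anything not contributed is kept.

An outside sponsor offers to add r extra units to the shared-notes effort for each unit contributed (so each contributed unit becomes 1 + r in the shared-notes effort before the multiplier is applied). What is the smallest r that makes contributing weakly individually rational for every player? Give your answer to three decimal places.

With matching at rate r, one contributed unit becomes (1 + r) in the shared-notes effort and returns 2.1 × (1 + r) / 5 to the contributor.
Setting this equal to 1: 1 + r = 5/2.1 = 2.3810.
So the minimum matching rate is r = 2.3810 − 1 = 1.381.

1.381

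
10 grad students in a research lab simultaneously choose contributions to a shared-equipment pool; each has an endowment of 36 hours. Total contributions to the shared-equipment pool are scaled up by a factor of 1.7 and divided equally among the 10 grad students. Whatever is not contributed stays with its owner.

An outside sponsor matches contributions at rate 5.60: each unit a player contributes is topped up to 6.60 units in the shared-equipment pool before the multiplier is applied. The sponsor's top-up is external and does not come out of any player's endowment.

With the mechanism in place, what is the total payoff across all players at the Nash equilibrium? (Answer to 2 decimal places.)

4039.20 hours

Under the mechanism each unit contributed yields 1.7 × 6.60 / 10 = 1.1220 back to its contributor per unit of net cost, which exceeds 1, making full contribution the dominant choice for everyone.
At the Nash equilibrium everyone contributes 36. Group total payoff = 1.7 × 6.60 × 360 = 4039.20.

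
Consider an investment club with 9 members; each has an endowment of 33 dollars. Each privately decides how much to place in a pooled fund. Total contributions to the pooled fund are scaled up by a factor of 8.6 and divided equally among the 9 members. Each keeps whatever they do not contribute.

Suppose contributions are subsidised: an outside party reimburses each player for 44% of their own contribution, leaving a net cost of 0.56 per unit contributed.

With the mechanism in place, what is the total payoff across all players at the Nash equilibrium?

The effective private return per unit is now (8.6/9) / 0.56 = 1.7063 > 1, so every player's dominant strategy flips to full contribution.
At the Nash equilibrium everyone contributes 33. Group total payoff = 9 × (33 × 0.44 + 8.6 × 33) = 2684.88.

2684.88 dollars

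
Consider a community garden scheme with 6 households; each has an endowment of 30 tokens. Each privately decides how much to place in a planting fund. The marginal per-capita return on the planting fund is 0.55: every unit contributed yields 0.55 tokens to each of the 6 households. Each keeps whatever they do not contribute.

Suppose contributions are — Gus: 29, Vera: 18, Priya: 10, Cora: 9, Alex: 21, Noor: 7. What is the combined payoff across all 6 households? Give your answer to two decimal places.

396.20 tokens

Total contributed: 29 + 18 + 10 + 9 + 21 + 7 = 94; total kept: 6 × 30 − 94 = 86.
The planting fund pays out 0.55 × 6 × 94 = 310.20 in aggregate.
Group total = 86 + 310.20 = 396.20.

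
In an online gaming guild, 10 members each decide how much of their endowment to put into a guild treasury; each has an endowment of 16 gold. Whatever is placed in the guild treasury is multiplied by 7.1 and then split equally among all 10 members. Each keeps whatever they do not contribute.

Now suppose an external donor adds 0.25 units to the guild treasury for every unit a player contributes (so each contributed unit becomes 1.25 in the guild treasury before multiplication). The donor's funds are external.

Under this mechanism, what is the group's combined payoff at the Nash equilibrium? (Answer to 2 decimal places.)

160.00 gold

Even with the mechanism, each unit contributed returns only 7.1 × 1.25 / 10 = 0.8875 per unit of net cost, so contributing nothing is still dominant.
Everyone keeps their endowment and the group total is 10 × 16 = 160.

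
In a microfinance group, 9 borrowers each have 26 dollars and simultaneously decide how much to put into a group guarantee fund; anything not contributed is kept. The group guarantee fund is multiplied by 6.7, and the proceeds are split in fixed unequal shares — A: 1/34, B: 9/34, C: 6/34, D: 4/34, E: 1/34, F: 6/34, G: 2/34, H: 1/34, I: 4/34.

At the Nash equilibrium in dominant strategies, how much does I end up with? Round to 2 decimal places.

87.48 dollars

Player j's private return per contributed unit is 6.7 × (j's share). Contributing is weakly dominant for j when that share is at least 1/6.7 = 0.1493, and contributing 0 is dominant otherwise.
B, C and F are above the threshold, contributing 26 each; the remaining 6 contribute 0. Total contributed: 78.
I keeps 26 and receives 6.7 × 78 × 4/34 = 61.48 from the group guarantee fund, for a payoff of 87.48.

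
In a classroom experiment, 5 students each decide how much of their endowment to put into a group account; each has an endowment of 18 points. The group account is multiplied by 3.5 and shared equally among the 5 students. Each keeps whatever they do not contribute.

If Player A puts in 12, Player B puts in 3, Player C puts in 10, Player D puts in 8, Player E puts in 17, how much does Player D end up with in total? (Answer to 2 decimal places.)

Total contributed: 12 + 3 + 10 + 8 + 17 = 50.
Each receives 3.5 × 50 / 5 = 35.00 from the group account.
Player D keeps 18 − 8 = 10, so Player D's payoff is 10 + 35.00 = 45.00.

45.00 points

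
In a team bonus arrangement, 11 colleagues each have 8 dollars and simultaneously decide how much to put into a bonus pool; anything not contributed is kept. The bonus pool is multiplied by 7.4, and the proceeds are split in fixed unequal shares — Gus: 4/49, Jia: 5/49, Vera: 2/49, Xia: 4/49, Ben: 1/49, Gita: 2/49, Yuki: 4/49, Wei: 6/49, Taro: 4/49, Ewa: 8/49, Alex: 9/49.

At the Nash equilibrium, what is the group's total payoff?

Each unit j contributes comes back to j as 7.4 × (j's share), so j prefers to contribute only if that share exceeds 1/7.4 = 0.1351; otherwise keeping the unit dominates.
The shares above 0.1351 belong to Ewa and Alex, contributing 8 each; the remaining 9 contribute 0. Total contributed: 16.
The bonus pool pays out 7.4 × 16 = 118.40 in total (split across the unequal shares, but the aggregate is all that matters for the group sum).
The 9 free-riders keep 8 each, adding 72. Group total = 72 + 118.40 = 190.40.

190.40 dollars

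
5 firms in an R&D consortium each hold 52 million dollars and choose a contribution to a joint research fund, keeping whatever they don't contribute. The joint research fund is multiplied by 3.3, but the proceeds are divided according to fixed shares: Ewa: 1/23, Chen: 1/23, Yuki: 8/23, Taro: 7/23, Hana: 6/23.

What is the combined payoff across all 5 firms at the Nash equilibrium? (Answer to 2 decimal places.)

Player j's private return per contributed unit is 3.3 × (j's share). Contributing is weakly dominant for j when that share is at least 1/3.3 = 0.3030, and contributing 0 is dominant otherwise.
Yuki and Taro clear that bar, contributing 52 each; the remaining 3 contribute 0. Total contributed: 104.
The joint research fund pays out 3.3 × 104 = 343.20 in total (split across the unequal shares, but the aggregate is all that matters for the group sum).
The 3 free-riders keep 52 each, adding 156. Group total = 156 + 343.20 = 499.20.

499.20 million dollars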